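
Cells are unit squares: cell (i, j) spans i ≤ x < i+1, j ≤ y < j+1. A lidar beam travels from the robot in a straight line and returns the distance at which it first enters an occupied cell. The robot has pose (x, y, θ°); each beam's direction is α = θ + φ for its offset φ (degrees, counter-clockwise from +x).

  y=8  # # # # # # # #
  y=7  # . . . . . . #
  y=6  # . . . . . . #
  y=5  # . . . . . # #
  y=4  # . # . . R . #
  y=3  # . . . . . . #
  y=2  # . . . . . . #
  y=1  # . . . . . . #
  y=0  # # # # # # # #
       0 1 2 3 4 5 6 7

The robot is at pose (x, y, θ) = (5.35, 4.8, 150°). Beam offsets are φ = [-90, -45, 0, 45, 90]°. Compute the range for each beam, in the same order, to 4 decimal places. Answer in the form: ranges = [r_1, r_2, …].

ranges = [1.3000, 3.3129, 5.0229, 2.4329, 4.3879]

beam 1: φ=-90°, α=60°
  cosα=0.5000 sinα=0.8660 | (5,4) | tMaxX 1.3000 tMaxY 0.2309 | tΔX 2.0000 tΔY 1.1547
    t=0.2309 [y] (5,5)
    t=1.3000 [x] (6,5) — stop
  → r_1 = 1.3000
beam 2: φ=-45°, α=105°
  cosα=-0.2588 sinα=0.9659 | (5,4) | tMaxX 1.3523 tMaxY 0.2071 | tΔX 3.8637 tΔY 1.0353
    t=0.2071 [y] (5,5)
    t=1.2423 [y] (5,6)
    t=1.3523 [x] (4,6)
    t=2.2776 [y] (4,7)
    t=3.3129 [y] (4,8) — stop
  → r_2 = 3.3129
beam 3: φ=0°, α=150°
  cosα=-0.8660 sinα=0.5000 | (5,4) | tMaxX 0.4041 tMaxY 0.4000 | tΔX 1.1547 tΔY 2.0000
    t=0.4000 [y] (5,5)
    t=0.4041 [x] (4,5)
    t=1.5588 [x] (3,5)
    t=2.4000 [y] (3,6)
    t=2.7135 [x] (2,6)
    t=3.8682 [x] (1,6)
    t=4.4000 [y] (1,7)
    t=5.0229 [x] (0,7) — stop
  → r_3 = 5.0229
beam 4: φ=45°, α=195°
  cosα=-0.9659 sinα=-0.2588 | (5,4) | tMaxX 0.3623 tMaxY 3.0910 | tΔX 1.0353 tΔY 3.8637
    t=0.3623 [x] (4,4)
    t=1.3976 [x] (3,4)
    t=2.4329 [x] (2,4) — stop
  → r_4 = 2.4329
beam 5: φ=90°, α=240°
  cosα=-0.5000 sinα=-0.8660 | (5,4) | tMaxX 0.7000 tMaxY 0.9238 | tΔX 2.0000 tΔY 1.1547
    t=0.7000 [x] (4,4)
    t=0.9238 [y] (4,3)
    t=2.0785 [y] (4,2)
    t=2.7000 [x] (3,2)
    t=3.2332 [y] (3,1)
    t=4.3879 [y] (3,0) — stop
  → r_5 = 4.3879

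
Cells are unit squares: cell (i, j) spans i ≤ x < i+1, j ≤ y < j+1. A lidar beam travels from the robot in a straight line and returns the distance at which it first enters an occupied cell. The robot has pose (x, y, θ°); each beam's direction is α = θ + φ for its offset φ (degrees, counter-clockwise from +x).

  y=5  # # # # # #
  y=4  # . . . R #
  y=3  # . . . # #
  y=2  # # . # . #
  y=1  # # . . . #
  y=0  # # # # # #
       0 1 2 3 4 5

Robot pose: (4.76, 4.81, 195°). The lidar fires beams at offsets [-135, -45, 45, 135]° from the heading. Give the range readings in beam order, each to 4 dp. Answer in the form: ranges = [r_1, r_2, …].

ranges = [0.2194, 0.3800, 0.9353, 0.2771]

beam 1: φ=-135°, α=60°
  direction (0.5000, 0.8660); cell (4,4); t to first gridline: x 0.4800, y 0.2194 (then +2.0000 / +1.1547)
    (4,5) via y @ 0.2194  # hit
  → r_1 = 0.2194
beam 2: φ=-45°, α=150°
  direction (-0.8660, 0.5000); cell (4,4); t to first gridline: x 0.8776, y 0.3800 (then +1.1547 / +2.0000)
    (4,5) via y @ 0.3800  # hit
  → r_2 = 0.3800
beam 3: φ=45°, α=240°
  direction (-0.5000, -0.8660); cell (4,4); t to first gridline: x 1.5200, y 0.9353 (then +2.0000 / +1.1547)
    (4,3) via y @ 0.9353  # hit
  → r_3 = 0.9353
beam 4: φ=135°, α=330°
  direction (0.8660, -0.5000); cell (4,4); t to first gridline: x 0.2771, y 1.6200 (then +1.1547 / +2.0000)
    (5,4) via x @ 0.2771  # hit
  → r_4 = 0.2771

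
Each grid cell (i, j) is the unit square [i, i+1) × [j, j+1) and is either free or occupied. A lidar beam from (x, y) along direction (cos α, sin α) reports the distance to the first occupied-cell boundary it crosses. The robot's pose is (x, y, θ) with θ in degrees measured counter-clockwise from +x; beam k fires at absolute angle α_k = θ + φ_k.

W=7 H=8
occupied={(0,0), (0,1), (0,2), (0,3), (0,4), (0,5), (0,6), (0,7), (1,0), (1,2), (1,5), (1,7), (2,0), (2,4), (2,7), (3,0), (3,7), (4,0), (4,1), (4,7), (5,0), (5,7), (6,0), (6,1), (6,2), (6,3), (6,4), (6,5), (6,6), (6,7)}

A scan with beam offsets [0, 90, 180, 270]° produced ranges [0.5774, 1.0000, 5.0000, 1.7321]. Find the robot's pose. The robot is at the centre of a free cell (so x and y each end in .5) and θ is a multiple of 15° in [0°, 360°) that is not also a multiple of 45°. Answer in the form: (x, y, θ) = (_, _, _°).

Candidates: 26 free-cell centres × 16 headings = 416 poses. Raycast each; keep the one whose scan matches to 4 dp.
  (3.5, 1.5, 30°): beam 2 = 2.8868 ≠ 1.0000 ✗
  (4.5, 3.5, 75°): beam 1 = 3.6235 ≠ 0.5774 ✗
  (2.5, 5.5, 345°): beam 1 = 3.6235 ≠ 0.5774 ✗
  (3.5, 1.5, 195°): beam 1 = 1.9319 ≠ 0.5774 ✗
  …
  (4.5, 6.5, 60°): r_1=0.5774, r_2=1.0000, r_3=5.0000, r_4=1.7321 — all match ✓
Unique over the lattice → pose = (4.5, 6.5, 60°).

(x, y, θ) = (4.5, 6.5, 60°)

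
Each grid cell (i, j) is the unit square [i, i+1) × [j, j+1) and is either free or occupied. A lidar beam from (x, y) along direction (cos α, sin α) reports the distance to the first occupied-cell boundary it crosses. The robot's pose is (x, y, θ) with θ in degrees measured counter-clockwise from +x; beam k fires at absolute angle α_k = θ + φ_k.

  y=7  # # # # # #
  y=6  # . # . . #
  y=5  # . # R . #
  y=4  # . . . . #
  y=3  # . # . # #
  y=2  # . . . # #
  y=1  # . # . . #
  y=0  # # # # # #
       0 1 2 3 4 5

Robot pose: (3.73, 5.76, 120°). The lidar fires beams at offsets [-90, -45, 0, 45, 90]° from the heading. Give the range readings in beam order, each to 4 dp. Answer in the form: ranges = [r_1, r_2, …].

ranges = [1.4665, 1.2837, 1.4318, 0.7558, 0.8429]

beam 1: φ=-90°, α=30°
  direction (0.8660, 0.5000); cell (3,5); t to first gridline: x 0.3118, y 0.4800 (then +1.1547 / +2.0000)
    (4,5) via x @ 0.3118
    (4,6) via y @ 0.4800
    (5,6) via x @ 1.4665  # hit
  → r_1 = 1.4665
beam 2: φ=-45°, α=75°
  direction (0.2588, 0.9659); cell (3,5); t to first gridline: x 1.0432, y 0.2485 (then +3.8637 / +1.0353)
    (3,6) via y @ 0.2485
    (4,6) via x @ 1.0432
    (4,7) via y @ 1.2837  # hit
  → r_2 = 1.2837
beam 3: φ=0°, α=120°
  direction (-0.5000, 0.8660); cell (3,5); t to first gridline: x 1.4600, y 0.2771 (then +2.0000 / +1.1547)
    (3,6) via y @ 0.2771
    (3,7) via y @ 1.4318  # hit
  → r_3 = 1.4318
beam 4: φ=45°, α=165°
  direction (-0.9659, 0.2588); cell (3,5); t to first gridline: x 0.7558, y 0.9273 (then +1.0353 / +3.8637)
    (2,5) via x @ 0.7558  # hit
  → r_4 = 0.7558
beam 5: φ=90°, α=210°
  direction (-0.8660, -0.5000); cell (3,5); t to first gridline: x 0.8429, y 1.5200 (then +1.1547 / +2.0000)
    (2,5) via x @ 0.8429  # hit
  → r_5 = 0.8429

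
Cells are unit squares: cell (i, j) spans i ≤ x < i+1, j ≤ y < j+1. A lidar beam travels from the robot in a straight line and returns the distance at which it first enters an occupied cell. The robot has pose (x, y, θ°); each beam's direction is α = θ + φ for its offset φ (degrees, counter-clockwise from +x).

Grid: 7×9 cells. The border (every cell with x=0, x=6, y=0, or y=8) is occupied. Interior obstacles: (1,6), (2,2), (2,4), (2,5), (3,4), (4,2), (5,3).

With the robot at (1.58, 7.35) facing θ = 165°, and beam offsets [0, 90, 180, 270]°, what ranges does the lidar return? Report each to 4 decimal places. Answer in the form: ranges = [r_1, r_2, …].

ranges = [0.6005, 0.3623, 4.5759, 0.6729]

beam 1: φ=0°, α=165°
  d=(-0.9659,0.2588)  start (1,7)  tX=0.6005 tY=2.5114  stride 1/|dx|=1.0353 1/|dy|=3.8637
    cross x-line → (0,7), t=0.6005 (wall)
  → r_1 = 0.6005
beam 2: φ=90°, α=255°
  d=(-0.2588,-0.9659)  start (1,7)  tX=2.2409 tY=0.3623  stride 1/|dx|=3.8637 1/|dy|=1.0353
    cross y-line → (1,6), t=0.3623 (wall)
  → r_2 = 0.3623
beam 3: φ=180°, α=345°
  d=(0.9659,-0.2588)  start (1,7)  tX=0.4348 tY=1.3523  stride 1/|dx|=1.0353 1/|dy|=3.8637
    cross x-line → (2,7), t=0.4348
    cross y-line → (2,6), t=1.3523
    cross x-line → (3,6), t=1.4701
    cross x-line → (4,6), t=2.5054
    cross x-line → (5,6), t=3.5406
    cross x-line → (6,6), t=4.5759 (wall)
  → r_3 = 4.5759
beam 4: φ=270°, α=75°
  d=(0.2588,0.9659)  start (1,7)  tX=1.6228 tY=0.6729  stride 1/|dx|=3.8637 1/|dy|=1.0353
    cross y-line → (1,8), t=0.6729 (wall)
  → r_4 = 0.6729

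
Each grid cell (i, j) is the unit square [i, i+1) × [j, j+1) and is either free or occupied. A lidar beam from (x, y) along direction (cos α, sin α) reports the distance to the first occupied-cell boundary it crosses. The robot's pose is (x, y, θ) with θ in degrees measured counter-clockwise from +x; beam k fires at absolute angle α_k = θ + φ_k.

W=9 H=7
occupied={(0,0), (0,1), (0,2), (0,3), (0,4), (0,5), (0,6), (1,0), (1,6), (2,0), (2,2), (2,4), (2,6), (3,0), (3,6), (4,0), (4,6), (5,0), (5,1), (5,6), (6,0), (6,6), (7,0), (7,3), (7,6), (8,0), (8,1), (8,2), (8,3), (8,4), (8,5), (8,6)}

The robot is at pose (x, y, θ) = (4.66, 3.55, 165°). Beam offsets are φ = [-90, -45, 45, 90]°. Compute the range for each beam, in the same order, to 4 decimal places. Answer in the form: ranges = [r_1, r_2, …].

beam 1: φ=-90°, α=75°
  direction (0.2588, 0.9659); cell (4,3); t to first gridline: x 1.3137, y 0.4659 (then +3.8637 / +1.0353)
    (4,4) via y @ 0.4659
    (5,4) via x @ 1.3137
    (5,5) via y @ 1.5012
    (5,6) via y @ 2.5364  # hit
  → r_1 = 2.5364
beam 2: φ=-45°, α=120°
  direction (-0.5000, 0.8660); cell (4,3); t to first gridline: x 1.3200, y 0.5196 (then +2.0000 / +1.1547)
    (4,4) via y @ 0.5196
    (3,4) via x @ 1.3200
    (3,5) via y @ 1.6743
    (3,6) via y @ 2.8290  # hit
  → r_2 = 2.8290
beam 3: φ=45°, α=210°
  direction (-0.8660, -0.5000); cell (4,3); t to first gridline: x 0.7621, y 1.1000 (then +1.1547 / +2.0000)
    (3,3) via x @ 0.7621
    (3,2) via y @ 1.1000
    (2,2) via x @ 1.9168  # hit
  → r_3 = 1.9168
beam 4: φ=90°, α=255°
  direction (-0.2588, -0.9659); cell (4,3); t to first gridline: x 2.5500, y 0.5694 (then +3.8637 / +1.0353)
    (4,2) via y @ 0.5694
    (4,1) via y @ 1.6047
    (3,1) via x @ 2.5500
    (3,0) via y @ 2.6400  # hit
  → r_4 = 2.6400

ranges = [2.5364, 2.8290, 1.9168, 2.6400]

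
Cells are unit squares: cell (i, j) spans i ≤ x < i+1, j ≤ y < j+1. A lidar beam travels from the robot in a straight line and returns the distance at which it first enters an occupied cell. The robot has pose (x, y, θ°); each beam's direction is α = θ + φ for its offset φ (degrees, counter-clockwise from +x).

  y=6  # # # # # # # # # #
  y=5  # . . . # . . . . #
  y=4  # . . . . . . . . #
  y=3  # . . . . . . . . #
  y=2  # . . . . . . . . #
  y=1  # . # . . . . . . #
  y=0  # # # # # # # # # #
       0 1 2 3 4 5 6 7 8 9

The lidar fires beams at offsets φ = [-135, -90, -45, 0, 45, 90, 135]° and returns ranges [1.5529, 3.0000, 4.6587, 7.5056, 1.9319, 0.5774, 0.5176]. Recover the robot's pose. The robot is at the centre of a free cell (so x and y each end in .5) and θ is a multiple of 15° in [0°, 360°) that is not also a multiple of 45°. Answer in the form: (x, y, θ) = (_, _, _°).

Enumerate (i+0.5, j+0.5, θ) over the 38 free cells and 16 admissible headings. For each, cast all 7 beams and compare to the given ranges.
  (3.5, 3.5, 210°): beam 1 = 1.9319 ≠ 1.5529 ✗
  (3.5, 2.5, 345°): beam 1 = 1.0000 ≠ 1.5529 ✗
  (8.5, 5.5, 345°): beam 1 = 7.0000 ≠ 1.5529 ✗
  (1.5, 3.5, 15°): beam 1 = 1.0000 ≠ 1.5529 ✗
  …
  (7.5, 1.5, 150°): r_1=1.5529, r_2=3.0000, r_3=4.6587, r_4=7.5056, r_5=1.9319, r_6=0.5774, r_7=0.5176 — all match ✓
Unique over the lattice → pose = (7.5, 1.5, 150°).

(x, y, θ) = (7.5, 1.5, 150°)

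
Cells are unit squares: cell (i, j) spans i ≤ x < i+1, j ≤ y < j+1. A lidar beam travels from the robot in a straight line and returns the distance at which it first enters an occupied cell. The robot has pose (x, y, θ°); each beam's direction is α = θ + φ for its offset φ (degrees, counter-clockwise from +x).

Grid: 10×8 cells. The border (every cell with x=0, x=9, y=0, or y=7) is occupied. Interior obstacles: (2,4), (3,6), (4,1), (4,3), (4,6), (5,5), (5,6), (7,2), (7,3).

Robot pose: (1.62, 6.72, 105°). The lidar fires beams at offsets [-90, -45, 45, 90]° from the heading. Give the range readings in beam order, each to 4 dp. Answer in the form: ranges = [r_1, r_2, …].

ranges = [1.0818, 0.3233, 0.5600, 0.6419]

beam 1: φ=-90°, α=15°
  direction (0.9659, 0.2588); cell (1,6); t to first gridline: x 0.3934, y 1.0818 (then +1.0353 / +3.8637)
    (2,6) via x @ 0.3934
    (2,7) via y @ 1.0818  # hit
  → r_1 = 1.0818
beam 2: φ=-45°, α=60°
  direction (0.5000, 0.8660); cell (1,6); t to first gridline: x 0.7600, y 0.3233 (then +2.0000 / +1.1547)
    (1,7) via y @ 0.3233  # hit
  → r_2 = 0.3233
beam 3: φ=45°, α=150°
  direction (-0.8660, 0.5000); cell (1,6); t to first gridline: x 0.7159, y 0.5600 (then +1.1547 / +2.0000)
    (1,7) via y @ 0.5600  # hit
  → r_3 = 0.5600
beam 4: φ=90°, α=195°
  direction (-0.9659, -0.2588); cell (1,6); t to first gridline: x 0.6419, y 2.7819 (then +1.0353 / +3.8637)
    (0,6) via x @ 0.6419  # hit
  → r_4 = 0.6419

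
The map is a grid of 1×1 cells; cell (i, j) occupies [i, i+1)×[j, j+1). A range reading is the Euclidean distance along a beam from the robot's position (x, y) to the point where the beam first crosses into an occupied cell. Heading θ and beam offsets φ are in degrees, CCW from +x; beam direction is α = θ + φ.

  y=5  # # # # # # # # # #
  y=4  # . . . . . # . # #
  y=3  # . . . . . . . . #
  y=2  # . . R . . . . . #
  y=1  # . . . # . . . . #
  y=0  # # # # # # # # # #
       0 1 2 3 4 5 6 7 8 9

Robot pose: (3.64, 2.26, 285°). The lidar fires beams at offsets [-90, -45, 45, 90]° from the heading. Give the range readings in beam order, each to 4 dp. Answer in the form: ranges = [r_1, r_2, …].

ranges = [2.7331, 1.4549, 0.5200, 5.5491]

beam 1: φ=-90°, α=195°
  direction (-0.9659, -0.2588); cell (3,2); t to first gridline: x 0.6626, y 1.0046 (then +1.0353 / +3.8637)
    (2,2) via x @ 0.6626
    (2,1) via y @ 1.0046
    (1,1) via x @ 1.6979
    (0,1) via x @ 2.7331  # hit
  → r_1 = 2.7331
beam 2: φ=-45°, α=240°
  direction (-0.5000, -0.8660); cell (3,2); t to first gridline: x 1.2800, y 0.3002 (then +2.0000 / +1.1547)
    (3,1) via y @ 0.3002
    (2,1) via x @ 1.2800
    (2,0) via y @ 1.4549  # hit
  → r_2 = 1.4549
beam 3: φ=45°, α=330°
  direction (0.8660, -0.5000); cell (3,2); t to first gridline: x 0.4157, y 0.5200 (then +1.1547 / +2.0000)
    (4,2) via x @ 0.4157
    (4,1) via y @ 0.5200  # hit
  → r_3 = 0.5200
beam 4: φ=90°, α=15°
  direction (0.9659, 0.2588); cell (3,2); t to first gridline: x 0.3727, y 2.8591 (then +1.0353 / +3.8637)
    (4,2) via x @ 0.3727
    (5,2) via x @ 1.4080
    (6,2) via x @ 2.4433
    (6,3) via y @ 2.8591
    (7,3) via x @ 3.4785
    (8,3) via x @ 4.5138
    (9,3) via x @ 5.5491  # hit
  → r_4 = 5.5491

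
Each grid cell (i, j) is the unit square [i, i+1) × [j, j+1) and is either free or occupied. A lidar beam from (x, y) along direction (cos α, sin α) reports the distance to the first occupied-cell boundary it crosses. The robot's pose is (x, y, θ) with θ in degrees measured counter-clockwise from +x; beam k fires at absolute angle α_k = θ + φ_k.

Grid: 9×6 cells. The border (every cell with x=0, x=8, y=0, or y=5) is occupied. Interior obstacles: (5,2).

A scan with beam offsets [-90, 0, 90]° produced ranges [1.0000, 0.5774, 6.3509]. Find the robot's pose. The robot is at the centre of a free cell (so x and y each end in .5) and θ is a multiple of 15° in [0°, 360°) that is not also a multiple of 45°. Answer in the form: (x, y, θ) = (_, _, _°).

(x, y, θ) = (6.5, 4.5, 120°)

Candidates: 27 free-cell centres × 16 headings = 432 poses. Raycast each; keep the one whose scan matches to 4 dp.
  (4.5, 4.5, 60°): beam 1 = 4.0415 ≠ 1.0000 ✗
  (4.5, 3.5, 345°): beam 1 = 2.5882 ≠ 1.0000 ✗
  (3.5, 2.5, 210°): beam 1 = 2.8868 ≠ 1.0000 ✗
  …
  (6.5, 4.5, 120°): r_1=1.0000, r_2=0.5774, r_3=6.3509 — all match ✓
Only this pose fits every beam.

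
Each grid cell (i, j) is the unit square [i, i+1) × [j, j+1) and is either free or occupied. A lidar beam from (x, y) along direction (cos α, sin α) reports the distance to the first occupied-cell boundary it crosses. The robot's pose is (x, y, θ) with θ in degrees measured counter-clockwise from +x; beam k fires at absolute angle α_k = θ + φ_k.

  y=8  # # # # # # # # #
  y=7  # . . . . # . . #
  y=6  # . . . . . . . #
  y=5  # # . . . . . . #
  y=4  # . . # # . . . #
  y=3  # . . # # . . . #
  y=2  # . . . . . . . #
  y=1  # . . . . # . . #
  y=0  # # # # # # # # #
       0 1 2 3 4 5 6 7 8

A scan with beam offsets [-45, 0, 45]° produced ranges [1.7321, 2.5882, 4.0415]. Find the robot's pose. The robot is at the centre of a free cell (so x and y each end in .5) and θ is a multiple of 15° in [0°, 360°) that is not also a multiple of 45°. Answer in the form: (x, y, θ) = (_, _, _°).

(x, y, θ) = (4.5, 5.5, 105°)

Candidates: 42 free-cell centres × 16 headings = 672 poses. Raycast each; keep the one whose scan matches to 4 dp.
  (2.5, 7.5, 300°): beam 1 = 1.9319 ≠ 1.7321 ✗
  (2.5, 5.5, 300°): beam 1 = 4.6587 ≠ 1.7321 ✗
  (4.5, 2.5, 75°): beam 1 = 4.0415 ≠ 1.7321 ✗
  (1.5, 6.5, 300°): beam 1 = 0.5176 ≠ 1.7321 ✗
  (7.5, 7.5, 30°): beam 1 = 0.5176 ≠ 1.7321 ✗
  …
  (4.5, 5.5, 105°): r_1=1.7321, r_2=2.5882, r_3=4.0415 — all match ✓
Only this pose fits every beam.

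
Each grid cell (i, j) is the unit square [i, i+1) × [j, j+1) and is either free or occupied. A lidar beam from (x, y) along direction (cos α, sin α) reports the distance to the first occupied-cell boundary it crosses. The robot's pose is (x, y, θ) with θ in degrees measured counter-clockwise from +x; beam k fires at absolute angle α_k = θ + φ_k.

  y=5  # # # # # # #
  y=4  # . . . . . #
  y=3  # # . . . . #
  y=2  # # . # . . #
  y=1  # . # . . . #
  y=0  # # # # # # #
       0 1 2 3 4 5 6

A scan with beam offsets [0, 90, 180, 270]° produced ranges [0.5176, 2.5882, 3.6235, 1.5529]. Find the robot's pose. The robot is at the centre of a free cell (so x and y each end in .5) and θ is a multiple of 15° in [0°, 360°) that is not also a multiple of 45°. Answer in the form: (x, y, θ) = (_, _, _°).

Enumerate (i+0.5, j+0.5, θ) over the 16 free cells and 16 admissible headings. For each, cast all 4 beams and compare to the given ranges.
  (3.5, 1.5, 15°): beam 1 = 2.5882 ≠ 0.5176 ✗
  (3.5, 4.5, 255°): beam 1 = 1.5529 ≠ 0.5176 ✗
  (5.5, 1.5, 300°): beam 1 = 0.5774 ≠ 0.5176 ✗
  (4.5, 4.5, 345°): beam 1 = 1.5529 ≠ 0.5176 ✗
  (1.5, 1.5, 240°): beam 1 = 0.5774 ≠ 0.5176 ✗
  …
  (4.5, 4.5, 105°): r_1=0.5176, r_2=2.5882, r_3=3.6235, r_4=1.5529 — all match ✓
No second candidate reproduces the full scan.

(x, y, θ) = (4.5, 4.5, 105°)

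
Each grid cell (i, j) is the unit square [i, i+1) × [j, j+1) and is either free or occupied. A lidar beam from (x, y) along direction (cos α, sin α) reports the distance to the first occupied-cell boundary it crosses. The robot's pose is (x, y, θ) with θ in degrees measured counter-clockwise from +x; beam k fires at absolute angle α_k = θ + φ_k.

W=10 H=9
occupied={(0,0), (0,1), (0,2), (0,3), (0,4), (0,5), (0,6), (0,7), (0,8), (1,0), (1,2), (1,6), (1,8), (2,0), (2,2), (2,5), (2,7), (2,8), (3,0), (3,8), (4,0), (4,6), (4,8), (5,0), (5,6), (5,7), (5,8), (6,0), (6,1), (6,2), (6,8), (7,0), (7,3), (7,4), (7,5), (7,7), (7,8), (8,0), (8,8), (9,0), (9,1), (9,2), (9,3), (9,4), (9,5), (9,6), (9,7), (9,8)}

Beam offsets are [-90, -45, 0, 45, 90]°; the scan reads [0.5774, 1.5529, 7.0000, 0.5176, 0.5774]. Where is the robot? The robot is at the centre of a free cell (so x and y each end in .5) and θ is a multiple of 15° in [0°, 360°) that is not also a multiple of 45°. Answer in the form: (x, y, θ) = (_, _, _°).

(x, y, θ) = (7.5, 6.5, 210°)

The pose lattice has 42·16 = 672 candidates. Test each by forward raycasting.
  (8.5, 4.5, 150°): beam 1 = 1.0000 ≠ 0.5774 ✗
  (7.5, 6.5, 120°): beam 1 = 1.7321 ≠ 0.5774 ✗
  (2.5, 1.5, 150°): beam 2 = 0.5176 ≠ 1.5529 ✗
  (5.5, 4.5, 105°): beam 1 = 1.5529 ≠ 0.5774 ✗
  (8.5, 2.5, 330°): beam 1 = 1.7321 ≠ 0.5774 ✗
  …
  (7.5, 6.5, 210°): r_1=0.5774, r_2=1.5529, r_3=7.0000, r_4=0.5176, r_5=0.5774 — all match ✓
Unique over the lattice → pose = (7.5, 6.5, 210°).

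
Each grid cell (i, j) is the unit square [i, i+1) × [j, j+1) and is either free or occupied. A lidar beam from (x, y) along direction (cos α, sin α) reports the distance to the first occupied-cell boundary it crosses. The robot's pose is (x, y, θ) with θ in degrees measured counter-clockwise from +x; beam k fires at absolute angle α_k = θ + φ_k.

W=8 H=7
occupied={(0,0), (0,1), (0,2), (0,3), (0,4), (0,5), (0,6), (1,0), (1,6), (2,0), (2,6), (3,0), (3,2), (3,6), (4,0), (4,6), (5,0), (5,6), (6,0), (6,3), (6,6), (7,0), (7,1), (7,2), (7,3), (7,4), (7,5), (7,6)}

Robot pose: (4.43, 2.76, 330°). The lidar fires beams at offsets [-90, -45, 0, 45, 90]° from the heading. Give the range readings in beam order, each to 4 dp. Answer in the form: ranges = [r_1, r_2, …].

beam 1: φ=-90°, α=240°
  direction (-0.5000, -0.8660); cell (4,2); t to first gridline: x 0.8600, y 0.8776 (then +2.0000 / +1.1547)
    (3,2) via x @ 0.8600  # hit
  → r_1 = 0.8600
beam 2: φ=-45°, α=285°
  direction (0.2588, -0.9659); cell (4,2); t to first gridline: x 2.2023, y 0.7868 (then +3.8637 / +1.0353)
    (4,1) via y @ 0.7868
    (4,0) via y @ 1.8221  # hit
  → r_2 = 1.8221
beam 3: φ=0°, α=330°
  direction (0.8660, -0.5000); cell (4,2); t to first gridline: x 0.6582, y 1.5200 (then +1.1547 / +2.0000)
    (5,2) via x @ 0.6582
    (5,1) via y @ 1.5200
    (6,1) via x @ 1.8129
    (7,1) via x @ 2.9676  # hit
  → r_3 = 2.9676
beam 4: φ=45°, α=15°
  direction (0.9659, 0.2588); cell (4,2); t to first gridline: x 0.5901, y 0.9273 (then +1.0353 / +3.8637)
    (5,2) via x @ 0.5901
    (5,3) via y @ 0.9273
    (6,3) via x @ 1.6254  # hit
  → r_4 = 1.6254
beam 5: φ=90°, α=60°
  direction (0.5000, 0.8660); cell (4,2); t to first gridline: x 1.1400, y 0.2771 (then +2.0000 / +1.1547)
    (4,3) via y @ 0.2771
    (5,3) via x @ 1.1400
    (5,4) via y @ 1.4318
    (5,5) via y @ 2.5865
    (6,5) via x @ 3.1400
    (6,6) via y @ 3.7412  # hit
  → r_5 = 3.7412

ranges = [0.8600, 1.8221, 2.9676, 1.6254, 3.7412]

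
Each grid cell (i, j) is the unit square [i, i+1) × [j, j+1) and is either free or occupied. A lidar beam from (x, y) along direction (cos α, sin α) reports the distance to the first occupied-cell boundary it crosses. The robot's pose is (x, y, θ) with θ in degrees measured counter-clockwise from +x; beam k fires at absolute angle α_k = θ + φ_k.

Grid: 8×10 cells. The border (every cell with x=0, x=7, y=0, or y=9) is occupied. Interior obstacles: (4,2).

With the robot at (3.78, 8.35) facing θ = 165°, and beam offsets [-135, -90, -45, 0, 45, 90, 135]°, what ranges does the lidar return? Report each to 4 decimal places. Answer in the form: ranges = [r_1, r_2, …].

ranges = [1.3000, 0.6729, 0.7506, 2.5114, 3.2101, 7.6093, 6.4400]

beam 1: φ=-135°, α=30°
  dir = (cos 30°, sin 30°) = (0.8660, 0.5000); from cell (3,8)
  next x-line at t=0.2540, next y-line at t=1.3000; Δt_x=1.1547, Δt_y=2.0000
    x: enter (4,8) at t=0.2540
    y: enter (4,9) at t=1.3000 ← occupied
  → r_1 = 1.3000
beam 2: φ=-90°, α=75°
  dir = (cos 75°, sin 75°) = (0.2588, 0.9659); from cell (3,8)
  next x-line at t=0.8500, next y-line at t=0.6729; Δt_x=3.8637, Δt_y=1.0353
    y: enter (3,9) at t=0.6729 ← occupied
  → r_2 = 0.6729
beam 3: φ=-45°, α=120°
  dir = (cos 120°, sin 120°) = (-0.5000, 0.8660); from cell (3,8)
  next x-line at t=1.5600, next y-line at t=0.7506; Δt_x=2.0000, Δt_y=1.1547
    y: enter (3,9) at t=0.7506 ← occupied
  → r_3 = 0.7506
beam 4: φ=0°, α=165°
  dir = (cos 165°, sin 165°) = (-0.9659, 0.2588); from cell (3,8)
  next x-line at t=0.8075, next y-line at t=2.5114; Δt_x=1.0353, Δt_y=3.8637
    x: enter (2,8) at t=0.8075
    x: enter (1,8) at t=1.8428
    y: enter (1,9) at t=2.5114 ← occupied
  → r_4 = 2.5114
beam 5: φ=45°, α=210°
  dir = (cos 210°, sin 210°) = (-0.8660, -0.5000); from cell (3,8)
  next x-line at t=0.9007, next y-line at t=0.7000; Δt_x=1.1547, Δt_y=2.0000
    y: enter (3,7) at t=0.7000
    x: enter (2,7) at t=0.9007
    x: enter (1,7) at t=2.0554
    y: enter (1,6) at t=2.7000
    x: enter (0,6) at t=3.2101 ← occupied
  → r_5 = 3.2101
beam 6: φ=90°, α=255°
  dir = (cos 255°, sin 255°) = (-0.2588, -0.9659); from cell (3,8)
  next x-line at t=3.0137, next y-line at t=0.3623; Δt_x=3.8637, Δt_y=1.0353
    y: enter (3,7) at t=0.3623
    y: enter (3,6) at t=1.3976
    y: enter (3,5) at t=2.4329
    x: enter (2,5) at t=3.0137
    y: enter (2,4) at t=3.4682
    y: enter (2,3) at t=4.5035
    y: enter (2,2) at t=5.5387
    y: enter (2,1) at t=6.5740
    x: enter (1,1) at t=6.8774
    y: enter (1,0) at t=7.6093 ← occupied
  → r_6 = 7.6093
beam 7: φ=135°, α=300°
  dir = (cos 300°, sin 300°) = (0.5000, -0.8660); from cell (3,8)
  next x-line at t=0.4400, next y-line at t=0.4041; Δt_x=2.0000, Δt_y=1.1547
    y: enter (3,7) at t=0.4041
    x: enter (4,7) at t=0.4400
    y: enter (4,6) at t=1.5588
    x: enter (5,6) at t=2.4400
    y: enter (5,5) at t=2.7135
    y: enter (5,4) at t=3.8682
    x: enter (6,4) at t=4.4400
    y: enter (6,3) at t=5.0229
    y: enter (6,2) at t=6.1776
    x: enter (7,2) at t=6.4400 ← occupied
  → r_7 = 6.4400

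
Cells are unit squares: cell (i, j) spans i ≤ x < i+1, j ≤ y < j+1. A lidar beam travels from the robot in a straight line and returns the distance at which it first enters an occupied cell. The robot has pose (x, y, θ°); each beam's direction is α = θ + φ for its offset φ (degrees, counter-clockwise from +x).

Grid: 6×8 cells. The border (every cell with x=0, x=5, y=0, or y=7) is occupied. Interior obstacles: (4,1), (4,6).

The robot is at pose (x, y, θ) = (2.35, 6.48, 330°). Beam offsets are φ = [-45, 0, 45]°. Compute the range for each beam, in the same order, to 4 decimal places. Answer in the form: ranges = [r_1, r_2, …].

ranges = [5.6733, 3.0600, 1.7082]

beam 1: φ=-45°, α=285°
  d=(0.2588,-0.9659)  start (2,6)  tX=2.5114 tY=0.4969  stride 1/|dx|=3.8637 1/|dy|=1.0353
    cross y-line → (2,5), t=0.4969
    cross y-line → (2,4), t=1.5322
    cross x-line → (3,4), t=2.5114
    cross y-line → (3,3), t=2.5675
    cross y-line → (3,2), t=3.6028
    cross y-line → (3,1), t=4.6380
    cross y-line → (3,0), t=5.6733 (wall)
  → r_1 = 5.6733
beam 2: φ=0°, α=330°
  d=(0.8660,-0.5000)  start (2,6)  tX=0.7506 tY=0.9600  stride 1/|dx|=1.1547 1/|dy|=2.0000
    cross x-line → (3,6), t=0.7506
    cross y-line → (3,5), t=0.9600
    cross x-line → (4,5), t=1.9053
    cross y-line → (4,4), t=2.9600
    cross x-line → (5,4), t=3.0600 (wall)
  → r_2 = 3.0600
beam 3: φ=45°, α=15°
  d=(0.9659,0.2588)  start (2,6)  tX=0.6729 tY=2.0091  stride 1/|dx|=1.0353 1/|dy|=3.8637
    cross x-line → (3,6), t=0.6729
    cross x-line → (4,6), t=1.7082 (wall)
  → r_3 = 1.7082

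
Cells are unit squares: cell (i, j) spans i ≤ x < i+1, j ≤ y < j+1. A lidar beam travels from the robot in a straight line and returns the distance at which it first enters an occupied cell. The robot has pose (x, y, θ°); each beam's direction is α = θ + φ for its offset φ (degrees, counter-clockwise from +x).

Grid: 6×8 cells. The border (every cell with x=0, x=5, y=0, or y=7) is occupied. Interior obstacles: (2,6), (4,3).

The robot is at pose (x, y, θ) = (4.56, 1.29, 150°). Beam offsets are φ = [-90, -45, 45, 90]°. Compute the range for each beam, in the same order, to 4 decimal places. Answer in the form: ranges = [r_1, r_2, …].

ranges = [0.8800, 1.7703, 1.1205, 0.3349]

beam 1: φ=-90°, α=60°
  direction (0.5000, 0.8660); cell (4,1); t to first gridline: x 0.8800, y 0.8198 (then +2.0000 / +1.1547)
    (4,2) via y @ 0.8198
    (5,2) via x @ 0.8800  # hit
  → r_1 = 0.8800
beam 2: φ=-45°, α=105°
  direction (-0.2588, 0.9659); cell (4,1); t to first gridline: x 2.1637, y 0.7350 (then +3.8637 / +1.0353)
    (4,2) via y @ 0.7350
    (4,3) via y @ 1.7703  # hit
  → r_2 = 1.7703
beam 3: φ=45°, α=195°
  direction (-0.9659, -0.2588); cell (4,1); t to first gridline: x 0.5798, y 1.1205 (then +1.0353 / +3.8637)
    (3,1) via x @ 0.5798
    (3,0) via y @ 1.1205  # hit
  → r_3 = 1.1205
beam 4: φ=90°, α=240°
  direction (-0.5000, -0.8660); cell (4,1); t to first gridline: x 1.1200, y 0.3349 (then +2.0000 / +1.1547)
    (4,0) via y @ 0.3349  # hit
  → r_4 = 0.3349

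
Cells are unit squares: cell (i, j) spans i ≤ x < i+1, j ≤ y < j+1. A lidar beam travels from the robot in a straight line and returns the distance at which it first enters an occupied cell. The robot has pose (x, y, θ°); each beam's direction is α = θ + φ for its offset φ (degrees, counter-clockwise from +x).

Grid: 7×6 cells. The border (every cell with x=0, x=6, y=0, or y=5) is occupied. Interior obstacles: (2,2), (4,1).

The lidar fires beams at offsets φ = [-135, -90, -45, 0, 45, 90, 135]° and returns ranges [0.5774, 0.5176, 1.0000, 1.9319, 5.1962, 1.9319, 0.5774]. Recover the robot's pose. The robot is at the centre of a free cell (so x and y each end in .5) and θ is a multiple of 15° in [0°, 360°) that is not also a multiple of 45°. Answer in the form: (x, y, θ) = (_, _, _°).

(x, y, θ) = (1.5, 4.5, 285°)

Enumerate (i+0.5, j+0.5, θ) over the 18 free cells and 16 admissible headings. For each, cast all 7 beams and compare to the given ranges.
  (1.5, 2.5, 255°): beam 1 = 1.0000 ≠ 0.5774 ✗
  (1.5, 3.5, 240°): beam 1 = 1.5529 ≠ 0.5774 ✗
  (5.5, 1.5, 165°): beam 2 = 1.9319 ≠ 0.5176 ✗
  (5.5, 3.5, 285°): beam 1 = 3.0000 ≠ 0.5774 ✗
  …
  (1.5, 4.5, 285°): r_1=0.5774, r_2=0.5176, r_3=1.0000, r_4=1.9319, r_5=5.1962, r_6=1.9319, r_7=0.5774 — all match ✓
No second candidate reproduces the full scan.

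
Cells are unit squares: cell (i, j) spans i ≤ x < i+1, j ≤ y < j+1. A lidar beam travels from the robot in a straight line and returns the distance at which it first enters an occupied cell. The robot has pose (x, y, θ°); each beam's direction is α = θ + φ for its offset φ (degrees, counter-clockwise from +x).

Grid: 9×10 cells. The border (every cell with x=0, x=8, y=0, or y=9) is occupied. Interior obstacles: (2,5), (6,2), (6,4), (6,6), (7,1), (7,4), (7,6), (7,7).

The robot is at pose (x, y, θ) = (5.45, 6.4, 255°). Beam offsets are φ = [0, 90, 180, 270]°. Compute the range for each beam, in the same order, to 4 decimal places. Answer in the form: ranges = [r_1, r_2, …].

ranges = [5.5905, 0.5694, 2.6917, 4.6070]

beam 1: φ=0°, α=255°
  dir = (cos 255°, sin 255°) = (-0.2588, -0.9659); from cell (5,6)
  next x-line at t=1.7387, next y-line at t=0.4141; Δt_x=3.8637, Δt_y=1.0353
    y: enter (5,5) at t=0.4141
    y: enter (5,4) at t=1.4494
    x: enter (4,4) at t=1.7387
    y: enter (4,3) at t=2.4847
    y: enter (4,2) at t=3.5199
    y: enter (4,1) at t=4.5552
    y: enter (4,0) at t=5.5905 ← occupied
  → r_1 = 5.5905
beam 2: φ=90°, α=345°
  dir = (cos 345°, sin 345°) = (0.9659, -0.2588); from cell (5,6)
  next x-line at t=0.5694, next y-line at t=1.5455; Δt_x=1.0353, Δt_y=3.8637
    x: enter (6,6) at t=0.5694 ← occupied
  → r_2 = 0.5694
beam 3: φ=180°, α=75°
  dir = (cos 75°, sin 75°) = (0.2588, 0.9659); from cell (5,6)
  next x-line at t=2.1250, next y-line at t=0.6212; Δt_x=3.8637, Δt_y=1.0353
    y: enter (5,7) at t=0.6212
    y: enter (5,8) at t=1.6564
    x: enter (6,8) at t=2.1250
    y: enter (6,9) at t=2.6917 ← occupied
  → r_3 = 2.6917
beam 4: φ=270°, α=165°
  dir = (cos 165°, sin 165°) = (-0.9659, 0.2588); from cell (5,6)
  next x-line at t=0.4659, next y-line at t=2.3182; Δt_x=1.0353, Δt_y=3.8637
    x: enter (4,6) at t=0.4659
    x: enter (3,6) at t=1.5012
    y: enter (3,7) at t=2.3182
    x: enter (2,7) at t=2.5364
    x: enter (1,7) at t=3.5717
    x: enter (0,7) at t=4.6070 ← occupied
  → r_4 = 4.6070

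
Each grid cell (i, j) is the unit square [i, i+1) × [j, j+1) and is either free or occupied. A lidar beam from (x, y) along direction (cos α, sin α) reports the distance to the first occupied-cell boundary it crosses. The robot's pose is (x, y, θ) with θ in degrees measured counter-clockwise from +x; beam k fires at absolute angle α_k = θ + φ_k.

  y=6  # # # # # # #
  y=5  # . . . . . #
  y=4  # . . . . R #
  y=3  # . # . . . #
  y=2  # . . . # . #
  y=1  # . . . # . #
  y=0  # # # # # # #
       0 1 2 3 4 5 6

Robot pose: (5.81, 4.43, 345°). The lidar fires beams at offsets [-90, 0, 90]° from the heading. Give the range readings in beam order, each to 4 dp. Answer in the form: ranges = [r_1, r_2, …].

beam 1: φ=-90°, α=255°
  cosα=-0.2588 sinα=-0.9659 | (5,4) | tMaxX 3.1296 tMaxY 0.4452 | tΔX 3.8637 tΔY 1.0353
    t=0.4452 [y] (5,3)
    t=1.4804 [y] (5,2)
    t=2.5157 [y] (5,1)
    t=3.1296 [x] (4,1) — stop
  → r_1 = 3.1296
beam 2: φ=0°, α=345°
  cosα=0.9659 sinα=-0.2588 | (5,4) | tMaxX 0.1967 tMaxY 1.6614 | tΔX 1.0353 tΔY 3.8637
    t=0.1967 [x] (6,4) — stop
  → r_2 = 0.1967
beam 3: φ=90°, α=75°
  cosα=0.2588 sinα=0.9659 | (5,4) | tMaxX 0.7341 tMaxY 0.5901 | tΔX 3.8637 tΔY 1.0353
    t=0.5901 [y] (5,5)
    t=0.7341 [x] (6,5) — stop
  → r_3 = 0.7341

ranges = [3.1296, 0.1967, 0.7341]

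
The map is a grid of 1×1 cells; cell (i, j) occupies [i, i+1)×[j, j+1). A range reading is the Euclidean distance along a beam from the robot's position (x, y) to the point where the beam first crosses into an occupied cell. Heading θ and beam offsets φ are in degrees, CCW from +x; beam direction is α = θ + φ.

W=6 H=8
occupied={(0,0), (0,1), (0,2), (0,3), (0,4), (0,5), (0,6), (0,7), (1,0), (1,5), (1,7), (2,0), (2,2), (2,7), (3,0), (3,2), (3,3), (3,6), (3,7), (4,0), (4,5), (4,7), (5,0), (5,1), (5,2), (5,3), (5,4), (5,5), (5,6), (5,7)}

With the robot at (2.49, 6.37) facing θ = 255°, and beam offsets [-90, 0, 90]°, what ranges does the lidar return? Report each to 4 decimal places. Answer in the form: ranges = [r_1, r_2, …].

ranges = [1.5426, 5.5594, 0.5280]

beam 1: φ=-90°, α=165°
  d=(-0.9659,0.2588)  start (2,6)  tX=0.5073 tY=2.4341  stride 1/|dx|=1.0353 1/|dy|=3.8637
    cross x-line → (1,6), t=0.5073
    cross x-line → (0,6), t=1.5426 (wall)
  → r_1 = 1.5426
beam 2: φ=0°, α=255°
  d=(-0.2588,-0.9659)  start (2,6)  tX=1.8932 tY=0.3831  stride 1/|dx|=3.8637 1/|dy|=1.0353
    cross y-line → (2,5), t=0.3831
    cross y-line → (2,4), t=1.4183
    cross x-line → (1,4), t=1.8932
    cross y-line → (1,3), t=2.4536
    cross y-line → (1,2), t=3.4889
    cross y-line → (1,1), t=4.5242
    cross y-line → (1,0), t=5.5594 (wall)
  → r_2 = 5.5594
beam 3: φ=90°, α=345°
  d=(0.9659,-0.2588)  start (2,6)  tX=0.5280 tY=1.4296  stride 1/|dx|=1.0353 1/|dy|=3.8637
    cross x-line → (3,6), t=0.5280 (wall)
  → r_3 = 0.5280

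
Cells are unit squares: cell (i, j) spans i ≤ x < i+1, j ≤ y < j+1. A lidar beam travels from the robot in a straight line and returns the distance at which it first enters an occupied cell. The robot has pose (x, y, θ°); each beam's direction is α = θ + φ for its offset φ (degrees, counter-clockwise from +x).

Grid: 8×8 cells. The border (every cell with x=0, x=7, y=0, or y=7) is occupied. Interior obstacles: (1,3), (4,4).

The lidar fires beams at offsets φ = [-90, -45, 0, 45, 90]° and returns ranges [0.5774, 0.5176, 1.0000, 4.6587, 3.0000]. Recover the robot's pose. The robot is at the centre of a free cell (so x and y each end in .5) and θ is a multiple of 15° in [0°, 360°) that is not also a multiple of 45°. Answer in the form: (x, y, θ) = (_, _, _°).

Enumerate (i+0.5, j+0.5, θ) over the 34 free cells and 16 admissible headings. For each, cast all 5 beams and compare to the given ranges.
  (1.5, 4.5, 330°): beam 3 = 6.3509 ≠ 1.0000 ✗
  (1.5, 4.5, 240°): beam 3 = 0.5774 ≠ 1.0000 ✗
  (4.5, 5.5, 300°): beam 1 = 3.0000 ≠ 0.5774 ✗
  …
  (2.5, 1.5, 330°): r_1=0.5774, r_2=0.5176, r_3=1.0000, r_4=4.6587, r_5=3.0000 — all match ✓
Unique over the lattice → pose = (2.5, 1.5, 330°).

(x, y, θ) = (2.5, 1.5, 330°)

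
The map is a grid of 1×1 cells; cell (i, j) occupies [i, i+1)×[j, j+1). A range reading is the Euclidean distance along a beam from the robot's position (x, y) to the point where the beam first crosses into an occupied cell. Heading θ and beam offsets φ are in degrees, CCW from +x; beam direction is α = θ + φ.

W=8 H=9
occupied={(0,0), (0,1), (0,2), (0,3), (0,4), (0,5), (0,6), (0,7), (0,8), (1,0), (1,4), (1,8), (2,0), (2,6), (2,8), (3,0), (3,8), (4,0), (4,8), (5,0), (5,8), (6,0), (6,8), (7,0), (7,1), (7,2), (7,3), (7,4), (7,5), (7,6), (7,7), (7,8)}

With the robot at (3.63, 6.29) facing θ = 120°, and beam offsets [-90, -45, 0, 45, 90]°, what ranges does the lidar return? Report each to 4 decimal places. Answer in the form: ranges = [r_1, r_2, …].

ranges = [3.4200, 1.7703, 1.9745, 0.6522, 2.5800]

beam 1: φ=-90°, α=30°
  cosα=0.8660 sinα=0.5000 | (3,6) | tMaxX 0.4272 tMaxY 1.4200 | tΔX 1.1547 tΔY 2.0000
    t=0.4272 [x] (4,6)
    t=1.4200 [y] (4,7)
    t=1.5819 [x] (5,7)
    t=2.7366 [x] (6,7)
    t=3.4200 [y] (6,8) — stop
  → r_1 = 3.4200
beam 2: φ=-45°, α=75°
  cosα=0.2588 sinα=0.9659 | (3,6) | tMaxX 1.4296 tMaxY 0.7350 | tΔX 3.8637 tΔY 1.0353
    t=0.7350 [y] (3,7)
    t=1.4296 [x] (4,7)
    t=1.7703 [y] (4,8) — stop
  → r_2 = 1.7703
beam 3: φ=0°, α=120°
  cosα=-0.5000 sinα=0.8660 | (3,6) | tMaxX 1.2600 tMaxY 0.8198 | tΔX 2.0000 tΔY 1.1547
    t=0.8198 [y] (3,7)
    t=1.2600 [x] (2,7)
    t=1.9745 [y] (2,8) — stop
  → r_3 = 1.9745
beam 4: φ=45°, α=165°
  cosα=-0.9659 sinα=0.2588 | (3,6) | tMaxX 0.6522 tMaxY 2.7432 | tΔX 1.0353 tΔY 3.8637
    t=0.6522 [x] (2,6) — stop
  → r_4 = 0.6522
beam 5: φ=90°, α=210°
  cosα=-0.8660 sinα=-0.5000 | (3,6) | tMaxX 0.7275 tMaxY 0.5800 | tΔX 1.1547 tΔY 2.0000
    t=0.5800 [y] (3,5)
    t=0.7275 [x] (2,5)
    t=1.8822 [x] (1,5)
    t=2.5800 [y] (1,4) — stop
  → r_5 = 2.5800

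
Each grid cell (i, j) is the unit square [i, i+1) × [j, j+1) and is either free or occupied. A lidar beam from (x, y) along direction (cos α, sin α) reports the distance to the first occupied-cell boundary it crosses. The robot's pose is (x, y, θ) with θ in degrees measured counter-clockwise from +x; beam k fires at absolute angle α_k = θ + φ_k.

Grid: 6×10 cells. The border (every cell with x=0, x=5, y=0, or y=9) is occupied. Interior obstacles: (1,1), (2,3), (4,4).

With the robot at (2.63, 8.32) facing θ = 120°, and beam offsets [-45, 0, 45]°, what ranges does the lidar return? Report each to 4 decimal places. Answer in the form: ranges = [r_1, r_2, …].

beam 1: φ=-45°, α=75°
  d=(0.2588,0.9659)  start (2,8)  tX=1.4296 tY=0.7040  stride 1/|dx|=3.8637 1/|dy|=1.0353
    cross y-line → (2,9), t=0.7040 (wall)
  → r_1 = 0.7040
beam 2: φ=0°, α=120°
  d=(-0.5000,0.8660)  start (2,8)  tX=1.2600 tY=0.7852  stride 1/|dx|=2.0000 1/|dy|=1.1547
    cross y-line → (2,9), t=0.7852 (wall)
  → r_2 = 0.7852
beam 3: φ=45°, α=165°
  d=(-0.9659,0.2588)  start (2,8)  tX=0.6522 tY=2.6273  stride 1/|dx|=1.0353 1/|dy|=3.8637
    cross x-line → (1,8), t=0.6522
    cross x-line → (0,8), t=1.6875 (wall)
  → r_3 = 1.6875

ranges = [0.7040, 0.7852, 1.6875]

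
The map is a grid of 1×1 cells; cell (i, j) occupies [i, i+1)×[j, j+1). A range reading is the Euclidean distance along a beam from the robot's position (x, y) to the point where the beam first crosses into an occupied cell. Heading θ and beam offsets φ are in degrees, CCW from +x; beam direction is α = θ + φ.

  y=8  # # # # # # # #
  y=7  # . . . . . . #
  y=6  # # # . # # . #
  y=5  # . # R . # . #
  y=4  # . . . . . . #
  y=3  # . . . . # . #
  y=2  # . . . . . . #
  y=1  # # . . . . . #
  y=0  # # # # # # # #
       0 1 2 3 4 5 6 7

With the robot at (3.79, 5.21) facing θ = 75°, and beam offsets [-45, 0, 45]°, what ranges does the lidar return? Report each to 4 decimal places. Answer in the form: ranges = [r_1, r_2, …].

beam 1: φ=-45°, α=30°
  direction (0.8660, 0.5000); cell (3,5); t to first gridline: x 0.2425, y 1.5800 (then +1.1547 / +2.0000)
    (4,5) via x @ 0.2425
    (5,5) via x @ 1.3972  # hit
  → r_1 = 1.3972
beam 2: φ=0°, α=75°
  direction (0.2588, 0.9659); cell (3,5); t to first gridline: x 0.8114, y 0.8179 (then +3.8637 / +1.0353)
    (4,5) via x @ 0.8114
    (4,6) via y @ 0.8179  # hit
  → r_2 = 0.8179
beam 3: φ=45°, α=120°
  direction (-0.5000, 0.8660); cell (3,5); t to first gridline: x 1.5800, y 0.9122 (then +2.0000 / +1.1547)
    (3,6) via y @ 0.9122
    (2,6) via x @ 1.5800  # hit
  → r_3 = 1.5800

ranges = [1.3972, 0.8179, 1.5800]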